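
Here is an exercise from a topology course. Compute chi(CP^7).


CP^7 has one cell in each even dimension 0, 2, ..., 2*7 (7+1 cells total).
All cells are even-dimensional, so chi = number of cells.
chi = 7 + 1 = 8

8


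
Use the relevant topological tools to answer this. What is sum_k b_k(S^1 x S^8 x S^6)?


Total Betti number is multiplicative under products.
Each S^d (d>=1) has total Betti number 2.
There are 3 sphere factors.
Total = 2^3 = 8

8


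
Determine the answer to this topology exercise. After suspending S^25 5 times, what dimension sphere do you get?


Each suspension raises dimension by 1: Sigma S^n = S^{n+1}.
Sigma^5 S^25 = S^{25+5} = S^30

30


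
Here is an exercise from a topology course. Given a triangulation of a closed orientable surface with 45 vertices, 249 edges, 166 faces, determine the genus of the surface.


chi = V - E + F = 45 - 249 + 166 = -38
For orientable closed surface: chi = 2 - 2g, so g = (2 - chi)/2.
g = (2 - (-38)) / 2 = 40 / 2 = 20

20


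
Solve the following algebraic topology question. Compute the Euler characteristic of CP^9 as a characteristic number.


For any closed oriented manifold, <e(TM),[M]> = chi(M).
chi(CP^9) = 9+1 = 10

10


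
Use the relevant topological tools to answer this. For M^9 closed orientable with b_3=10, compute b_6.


Poincare duality for closed orientable n-manifolds: b_k = b_{n-k}.
Here n = 9, so b_6 = b_3 = 10

10


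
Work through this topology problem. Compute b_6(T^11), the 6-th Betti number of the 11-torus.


By the Kunneth formula, b_k(T^n) = C(n,k).
b_6(T^11) = C(11,6).
C(11,6) = 11!/(6!*5!) = 462

462


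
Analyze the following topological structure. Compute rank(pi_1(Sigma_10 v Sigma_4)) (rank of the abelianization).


For a wedge: H_1(A v B) = H_1(A) + H_1(B).
b_1(Sigma_10) = 20, b_1(Sigma_4) = 8.
b_1 = 20 + 8 = 28

28


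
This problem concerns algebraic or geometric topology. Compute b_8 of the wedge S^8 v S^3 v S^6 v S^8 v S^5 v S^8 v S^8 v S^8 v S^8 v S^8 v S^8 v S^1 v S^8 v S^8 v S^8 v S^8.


For a wedge of spheres, H_k (k>0) is free on one generator per sphere of dimension k.
Spheres of dimension 8: count = 12.
b_8 = 12

12


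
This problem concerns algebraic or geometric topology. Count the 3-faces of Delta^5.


Delta^5 has 5+1 vertices. A 3-face is a choice of 3+1 vertices.
f_3 = C(5+1, 3+1) = C(6,4) = 15

15


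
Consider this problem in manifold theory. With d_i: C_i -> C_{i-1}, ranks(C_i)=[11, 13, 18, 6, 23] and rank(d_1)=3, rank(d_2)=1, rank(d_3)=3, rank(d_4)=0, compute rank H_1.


rank H_k = rank(ker d_k) - rank(im d_{k+1}).
rank(ker d_1) = rank(C_1) - rank(d_1) = 13 - 3 = 10.
rank(im d_{1+1}) = 1.
rank H_1 = 10 - 1 = 9

9


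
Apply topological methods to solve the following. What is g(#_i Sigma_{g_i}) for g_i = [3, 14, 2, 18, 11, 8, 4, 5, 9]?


Genus is additive under connected sum of orientable surfaces.
g = 3 + 14 + 2 + 18 + 11 + 8 + 4 + 5 + 9 = 74

74


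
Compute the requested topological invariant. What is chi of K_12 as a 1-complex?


K_12: V = 12, E = C(12,2) = 66.
chi = V - E = 12 - 66 = -54

-54


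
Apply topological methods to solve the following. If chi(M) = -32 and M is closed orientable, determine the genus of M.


chi = 2 - 2g for closed orientable surfaces.
-32 = 2 - 2g
2g = 2 - (-32) = 34
g = 17

17


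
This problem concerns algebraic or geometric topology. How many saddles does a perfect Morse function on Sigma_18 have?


A perfect Morse function has m_k = b_k.
For Sigma_18: b_0=1, b_1=2g=36, b_2=1.
Saddles m_1 = 2g = 36

36


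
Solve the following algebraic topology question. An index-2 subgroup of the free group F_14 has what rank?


Nielsen-Schreier: an index-n subgroup of F_r is free of rank 1 + n(r-1).
Equivalently: chi(cover) = n*chi(base); chi(vee_r S^1) = 1 - 14 = -13.
chi(E) = 2*(-13) = -26; rank = 1 - chi(E) = 1 - (-26) = 27.
rank = 1 + 2*(14-1) = 1 + 26 = 27

27


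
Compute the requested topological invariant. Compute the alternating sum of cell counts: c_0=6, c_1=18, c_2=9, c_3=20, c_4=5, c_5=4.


chi = sum_k (-1)^k c_k.
= (-1)^0*6 + (-1)^1*18 + (-1)^2*9 + (-1)^3*20 + (-1)^4*5 + (-1)^5*4
= (6) + (-18) + (9) + (-20) + (5) + (-4)
= -22

-22


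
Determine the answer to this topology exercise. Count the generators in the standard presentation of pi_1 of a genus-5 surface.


Standard presentation: pi_1(Sigma_g) = <a_1,b_1,...,a_g,b_g | [a_1,b_1]...[a_g,b_g] = 1>.
Number of generators = 2g = 2*5 = 10

10


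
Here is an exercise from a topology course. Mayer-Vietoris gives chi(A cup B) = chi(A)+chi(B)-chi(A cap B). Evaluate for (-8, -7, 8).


chi(A cup B) = chi(A) + chi(B) - chi(A cap B)
= -8 + (-7) - (8)
= -23

-23


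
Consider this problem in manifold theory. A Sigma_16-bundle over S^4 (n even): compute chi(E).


chi(S^4) = 2 (n even), chi(Sigma_16) = 2 - 2*16 = -30.
chi(E) = 2 * (-30) = -60

-60


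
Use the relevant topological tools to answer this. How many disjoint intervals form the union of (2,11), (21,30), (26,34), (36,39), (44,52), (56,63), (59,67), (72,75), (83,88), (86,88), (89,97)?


Sort and merge overlapping open intervals.
Merged: (2,11), (21,34), (36,39), (44,52), (56,67), (72,75), (83,88), (89,97).
Number of components = 8

8


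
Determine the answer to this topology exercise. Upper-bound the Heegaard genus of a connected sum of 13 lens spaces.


Heegaard genus satisfies g(A#B) <= g(A) + g(B).
Each lens space has g = 1.
Upper bound: 13 * 1 = 13

13


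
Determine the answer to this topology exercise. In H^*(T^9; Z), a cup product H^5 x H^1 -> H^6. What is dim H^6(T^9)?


Cup product: H^p x H^q -> H^{p+q}; here p+q = 5+1 = 6.
rank H^k(T^n) = C(n,k).
C(9,6) = 84

84


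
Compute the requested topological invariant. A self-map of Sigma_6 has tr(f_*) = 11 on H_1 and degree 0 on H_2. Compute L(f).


L(f) = tr(f_0*) - tr(f_1*) + tr(f_2*).
= 1 - (11) + (0)
= -10

-10


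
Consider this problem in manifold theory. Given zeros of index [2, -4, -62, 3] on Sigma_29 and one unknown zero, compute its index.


Poincare-Hopf: sum of indices = chi(M).
chi(Sigma_29) = 2 - 2*29 = -56.
Sum of known indices = -61.
x = chi - (sum known) = -56 - (-61) = 5

5


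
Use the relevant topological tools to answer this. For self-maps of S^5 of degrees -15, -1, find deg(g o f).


Degree is multiplicative under composition: deg(g o f) = deg(g) * deg(f).
= -1 * -15 = 15

15


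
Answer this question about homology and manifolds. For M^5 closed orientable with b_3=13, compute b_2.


Poincare duality for closed orientable n-manifolds: b_k = b_{n-k}.
Here n = 5, so b_2 = b_3 = 13

13


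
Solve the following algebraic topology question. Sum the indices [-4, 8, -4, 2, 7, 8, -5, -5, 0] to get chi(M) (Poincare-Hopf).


Poincare-Hopf: chi(M) = sum of indices of zeros.
chi = (-4) + (8) + (-4) + (2) + (7) + (8) + (-5) + (-5) + (0) = 7

7


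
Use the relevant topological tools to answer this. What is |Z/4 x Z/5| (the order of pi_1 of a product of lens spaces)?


pi_1(X x Y) = pi_1(X) x pi_1(Y).
pi_1(L(4,1)) = Z/4, pi_1(L(5,1)) = Z/5.
|Z/4 x Z/5| = 4 * 5 = 20

20


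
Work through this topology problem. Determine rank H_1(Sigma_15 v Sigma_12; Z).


For a wedge: H_1(A v B) = H_1(A) + H_1(B).
b_1(Sigma_15) = 30, b_1(Sigma_12) = 24.
b_1 = 30 + 24 = 54

54


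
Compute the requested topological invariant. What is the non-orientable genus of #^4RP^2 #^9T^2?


Since a >= 1, the sum is non-orientable; each T^2 can be replaced by RP^2 # RP^2 (since T^2#RP^2 = 3RP^2).
Total crosscaps k = 4 + 2*9 = 22.
Check via chi: chi = 4*1 + 9*0 - (4+9-1)*2 = -20 = 2 - k = -20. Consistent.

22


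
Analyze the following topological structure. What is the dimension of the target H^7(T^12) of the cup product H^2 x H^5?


Cup product: H^p x H^q -> H^{p+q}; here p+q = 2+5 = 7.
rank H^k(T^n) = C(n,k).
C(12,7) = 792

792


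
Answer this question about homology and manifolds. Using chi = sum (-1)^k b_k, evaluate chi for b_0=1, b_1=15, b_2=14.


chi = sum_k (-1)^k b_k.
= (1) + (-15) + (14)
= 0

0


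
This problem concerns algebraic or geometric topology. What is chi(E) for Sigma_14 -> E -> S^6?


chi(S^6) = 2 (n even), chi(Sigma_14) = 2 - 2*14 = -26.
chi(E) = 2 * (-26) = -52

-52


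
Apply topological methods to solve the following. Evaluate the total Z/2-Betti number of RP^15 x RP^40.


dim H^*(RP^n; Z/2) = n+1 (one Z/2 in each degree 0..n).
Total Betti number is multiplicative.
Total = (15+1) * (40+1) = 16 * 41 = 656

656


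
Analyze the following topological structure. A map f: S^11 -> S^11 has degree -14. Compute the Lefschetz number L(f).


On S^11: L(f) = tr(f_0*) + (-1)^11 tr(f_11*) = 1 + (-1)^11 * deg(f).
L(f) = 1 + (-1)^11 * -14 = 1 + 14 = 15

15


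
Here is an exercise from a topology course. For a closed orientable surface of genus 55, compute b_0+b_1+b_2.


For Sigma_55: b_0 = 1, b_1 = 2g = 110, b_2 = 1.
Total = 1 + 110 + 1 = 112

112


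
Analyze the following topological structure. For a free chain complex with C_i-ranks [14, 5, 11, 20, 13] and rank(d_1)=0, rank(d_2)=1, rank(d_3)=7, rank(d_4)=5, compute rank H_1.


rank H_k = rank(ker d_k) - rank(im d_{k+1}).
rank(ker d_1) = rank(C_1) - rank(d_1) = 5 - 0 = 5.
rank(im d_{1+1}) = 1.
rank H_1 = 5 - 1 = 4

4


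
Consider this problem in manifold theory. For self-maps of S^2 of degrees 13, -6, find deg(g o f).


Degree is multiplicative under composition: deg(g o f) = deg(g) * deg(f).
= -6 * 13 = -78

-78


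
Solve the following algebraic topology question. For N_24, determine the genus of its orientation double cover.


chi(N_24) = 2 - 24 = -22.
Double cover: chi(Sigma_g) = 2 * chi(N_24) = 2*(-22) = -44.
2 - 2g = -44, so g = (2 - (-44))/2 = 46/2 = 23

23


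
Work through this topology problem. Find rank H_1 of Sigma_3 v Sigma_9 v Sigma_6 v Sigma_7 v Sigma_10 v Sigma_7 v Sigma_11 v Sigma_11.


For a wedge X v Y: reduced H_k(X v Y) = H_k(X) + H_k(Y).
Each Sigma_g contributes b_1 = 2g.
b_1 = 6 + 18 + 12 + 14 + 20 + 14 + 22 + 22 = 128

128


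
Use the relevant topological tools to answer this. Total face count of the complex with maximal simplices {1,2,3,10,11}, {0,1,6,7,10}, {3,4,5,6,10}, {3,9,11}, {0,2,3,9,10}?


Each maximal simplex on m vertices has 2^m - 1 nonempty faces.
Take the union (dedupe shared faces).
Total distinct faces = 109

109


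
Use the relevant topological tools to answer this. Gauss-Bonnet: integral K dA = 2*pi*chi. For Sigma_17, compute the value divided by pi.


Gauss-Bonnet: integral K dA = 2*pi*chi(M).
chi(Sigma_17) = 2 - 2*17 = -32.
(integral K dA)/pi = 2*chi = 2*(-32) = -64

-64


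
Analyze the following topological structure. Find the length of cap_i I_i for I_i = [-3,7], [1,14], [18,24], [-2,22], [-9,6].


Intersection = [max(a_i), min(b_i)] = [18, 6].
Since 18 > 6, the intersection is empty.
Length = 0

0


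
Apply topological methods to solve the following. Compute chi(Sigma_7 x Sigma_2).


chi(Sigma_7) = 2 - 2*7 = -12
chi(Sigma_2) = 2 - 2*2 = -2
chi(product) = (-12) * (-2) = 24

24


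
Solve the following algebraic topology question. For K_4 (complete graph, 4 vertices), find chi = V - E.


K_4: V = 4, E = C(4,2) = 6.
chi = V - E = 4 - 6 = -2

-2


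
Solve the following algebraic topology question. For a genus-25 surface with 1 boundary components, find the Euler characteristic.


For a compact orientable surface with genus g and b boundary components: chi = 2 - 2g - b.
chi = 2 - 2*25 - 1 = 2 - 50 - 1 = -49

-49


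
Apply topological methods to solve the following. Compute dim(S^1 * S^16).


Join of spheres: S^m * S^n = S^{m+n+1}.
dim = 1 + 16 + 1 = 18

18


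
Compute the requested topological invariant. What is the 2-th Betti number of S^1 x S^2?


Each S^d has Poincare polynomial 1 + t^d.
The product S^1 x S^2 has Poincare polynomial prod(1+t^d_i).
Expanding: b_0=1, b_1=1, b_2=1, b_3=1.
b_2 = 1

1


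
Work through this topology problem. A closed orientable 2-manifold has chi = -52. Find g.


chi = 2 - 2g for closed orientable surfaces.
-52 = 2 - 2g
2g = 2 - (-52) = 54
g = 27

27


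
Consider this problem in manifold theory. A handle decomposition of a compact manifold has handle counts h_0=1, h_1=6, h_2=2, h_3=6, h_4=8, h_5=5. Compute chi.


Handles of index k contribute (-1)^k to chi (same as CW cells).
chi = (1) + (-6) + (2) + (-6) + (8) + (-5) = -6

-6


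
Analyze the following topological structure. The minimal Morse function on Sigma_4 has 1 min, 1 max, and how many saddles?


A perfect Morse function has m_k = b_k.
For Sigma_4: b_0=1, b_1=2g=8, b_2=1.
Saddles m_1 = 2g = 8

8


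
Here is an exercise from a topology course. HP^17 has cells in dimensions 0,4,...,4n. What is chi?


HP^17 has one cell in each dimension 0, 4, ..., 4*17 (17+1 cells, all even-dim).
chi = 17 + 1 = 18

18


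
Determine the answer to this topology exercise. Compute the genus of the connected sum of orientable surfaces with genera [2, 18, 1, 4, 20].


Genus is additive under connected sum of orientable surfaces.
g = 2 + 18 + 1 + 4 + 20 = 45

45


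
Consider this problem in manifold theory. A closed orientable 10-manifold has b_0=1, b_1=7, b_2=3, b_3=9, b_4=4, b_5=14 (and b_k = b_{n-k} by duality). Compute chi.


By Poincare duality b_k = b_{10-k}, so full Betti numbers: b_0=1, b_1=7, b_2=3, b_3=9, b_4=4, b_5=14, b_6=4, b_7=9, b_8=3, b_9=7, b_10=1.
chi = sum (-1)^k b_k = -30

-30


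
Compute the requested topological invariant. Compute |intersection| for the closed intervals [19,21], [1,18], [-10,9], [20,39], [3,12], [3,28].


Intersection = [max(a_i), min(b_i)] = [20, 9].
Since 20 > 9, the intersection is empty.
Length = 0

0


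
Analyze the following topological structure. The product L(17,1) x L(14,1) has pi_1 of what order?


pi_1(X x Y) = pi_1(X) x pi_1(Y).
pi_1(L(17,1)) = Z/17, pi_1(L(14,1)) = Z/14.
|Z/17 x Z/14| = 17 * 14 = 238

238


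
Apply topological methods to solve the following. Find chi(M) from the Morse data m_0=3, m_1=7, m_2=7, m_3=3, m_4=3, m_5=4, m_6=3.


Morse theory: chi(M) = sum_k (-1)^k m_k where m_k = #(index-k critical points).
= (3) + (-7) + (7) + (-3) + (3) + (-4) + (3) = 2

2


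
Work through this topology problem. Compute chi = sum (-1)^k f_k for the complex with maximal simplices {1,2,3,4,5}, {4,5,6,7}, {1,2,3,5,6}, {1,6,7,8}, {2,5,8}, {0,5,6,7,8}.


Enumerate all faces; f-vector: f_0=9, f_1=28, f_2=33, f_3=16, f_4=3.
chi = sum (-1)^k f_k = 1

1


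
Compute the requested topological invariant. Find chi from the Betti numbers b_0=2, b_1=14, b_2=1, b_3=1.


chi = sum_k (-1)^k b_k.
= (2) + (-14) + (1) + (-1)
= -12

-12


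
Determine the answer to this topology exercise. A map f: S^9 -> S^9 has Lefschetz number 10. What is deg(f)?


L(f) = 1 + (-1)^9 deg(f) on S^9.
10 = 1 + (-1)^9 * deg(f)
(-1)^9 * deg(f) = 9
deg(f) = -9

-9


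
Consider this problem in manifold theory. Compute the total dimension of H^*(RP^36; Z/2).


H^k(RP^36; Z/2) = Z/2 for each 0 <= k <= 36.
Total dimension = 36 + 1 = 37

37


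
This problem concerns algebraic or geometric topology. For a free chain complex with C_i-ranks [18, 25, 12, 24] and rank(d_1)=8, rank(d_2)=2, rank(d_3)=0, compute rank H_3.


rank H_k = rank(ker d_k) - rank(im d_{k+1}).
rank(ker d_3) = rank(C_3) - rank(d_3) = 24 - 0 = 24.
rank(im d_{3+1}) = 0.
rank H_3 = 24 - 0 = 24

24


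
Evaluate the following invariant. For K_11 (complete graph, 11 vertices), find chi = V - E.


K_11: V = 11, E = C(11,2) = 55.
chi = V - E = 11 - 55 = -44

-44


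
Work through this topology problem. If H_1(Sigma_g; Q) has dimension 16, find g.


For a closed orientable surface: b_1 = 2g.
16 = 2g
g = 16 / 2 = 8

8


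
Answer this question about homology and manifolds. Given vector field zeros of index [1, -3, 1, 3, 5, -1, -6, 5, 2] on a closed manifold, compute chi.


Poincare-Hopf: chi(M) = sum of indices of zeros.
chi = (1) + (-3) + (1) + (3) + (5) + (-1) + (-6) + (5) + (2) = 7

7


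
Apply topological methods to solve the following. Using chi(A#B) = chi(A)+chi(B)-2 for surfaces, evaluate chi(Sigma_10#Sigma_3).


chi(Sigma_10) = 2 - 2*10 = -18
chi(Sigma_3) = 2 - 2*3 = -4
For surfaces: chi(A#B) = chi(A) + chi(B) - 2.
chi = -18 + -4 - 2 = -24

-24


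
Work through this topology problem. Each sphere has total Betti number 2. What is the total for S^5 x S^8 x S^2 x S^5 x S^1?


Total Betti number is multiplicative under products.
Each S^d (d>=1) has total Betti number 2.
There are 5 sphere factors.
Total = 2^5 = 32

32


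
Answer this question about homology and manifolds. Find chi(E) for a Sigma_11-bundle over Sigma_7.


For a fiber bundle F -> E -> B (with CW structure): chi(E) = chi(B) * chi(F).
chi(Sigma_7) = -12, chi(Sigma_11) = -20.
chi(E) = (-12) * (-20) = 240

240


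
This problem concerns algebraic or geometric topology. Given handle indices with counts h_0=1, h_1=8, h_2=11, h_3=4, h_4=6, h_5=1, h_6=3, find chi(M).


Handles of index k contribute (-1)^k to chi (same as CW cells).
chi = (1) + (-8) + (11) + (-4) + (6) + (-1) + (3) = 8

8


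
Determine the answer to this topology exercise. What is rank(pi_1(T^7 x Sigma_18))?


pi_1(A x B) = pi_1(A) x pi_1(B); rank of abelianization = b_1.
b_1(T^7) = 7, b_1(Sigma_18) = 2*18 = 36.
b_1(product) = 7 + 36 = 43

43


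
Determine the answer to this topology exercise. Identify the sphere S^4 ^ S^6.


S^m ^ S^n = S^{m+n}.
k = 4 + 6 = 10

10


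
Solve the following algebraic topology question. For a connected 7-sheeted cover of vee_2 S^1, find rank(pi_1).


Nielsen-Schreier: an index-n subgroup of F_r is free of rank 1 + n(r-1).
Equivalently: chi(cover) = n*chi(base); chi(vee_r S^1) = 1 - 2 = -1.
chi(E) = 7*(-1) = -7; rank = 1 - chi(E) = 1 - (-7) = 8.
rank = 1 + 7*(2-1) = 1 + 7 = 8

8


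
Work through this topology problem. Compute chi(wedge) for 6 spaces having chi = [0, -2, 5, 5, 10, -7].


chi(A v B) = chi(A) + chi(B) - 1 (one point identified).
For 6 spaces: chi = (sum chi_i) - (6 - 1).
sum = 11; chi = 11 - 5 = 6

6


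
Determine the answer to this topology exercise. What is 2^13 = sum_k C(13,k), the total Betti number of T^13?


b_k(T^13) = C(13,k), so the sum over k is sum_k C(13,k) = 2^13.
Total = 2^13 = 8192

8192


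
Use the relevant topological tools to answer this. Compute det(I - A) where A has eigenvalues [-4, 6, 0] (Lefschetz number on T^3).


For a torus self-map: L(f) = det(I - A) where A acts on H_1.
L(f) = (1--4) * (1-6) * (1-0) = 5 * -5 * 1 = -25

-25


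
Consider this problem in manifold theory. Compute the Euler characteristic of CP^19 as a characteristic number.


For any closed oriented manifold, <e(TM),[M]> = chi(M).
chi(CP^19) = 19+1 = 20

20


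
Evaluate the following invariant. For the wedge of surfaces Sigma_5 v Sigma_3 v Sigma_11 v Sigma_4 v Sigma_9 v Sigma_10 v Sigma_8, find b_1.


For a wedge X v Y: reduced H_k(X v Y) = H_k(X) + H_k(Y).
Each Sigma_g contributes b_1 = 2g.
b_1 = 10 + 6 + 22 + 8 + 18 + 20 + 16 = 100

100


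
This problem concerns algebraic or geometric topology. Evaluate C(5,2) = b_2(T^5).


By the Kunneth formula, b_k(T^n) = C(n,k).
b_2(T^5) = C(5,2).
C(5,2) = 5!/(2!*3!) = 10

10


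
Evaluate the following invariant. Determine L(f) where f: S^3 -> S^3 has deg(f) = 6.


On S^3: L(f) = tr(f_0*) + (-1)^3 tr(f_3*) = 1 + (-1)^3 * deg(f).
L(f) = 1 + (-1)^3 * 6 = 1 + -6 = -5

-5


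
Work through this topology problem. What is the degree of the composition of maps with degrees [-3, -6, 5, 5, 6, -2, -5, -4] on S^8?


Degree is multiplicative: deg(composition) = product of degrees.
= (-3) * (-6) * (5) * (5) * (6) * (-2) * (-5) * (-4) = -108000

-108000


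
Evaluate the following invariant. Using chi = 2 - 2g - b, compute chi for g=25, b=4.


For a compact orientable surface with genus g and b boundary components: chi = 2 - 2g - b.
chi = 2 - 2*25 - 4 = 2 - 50 - 4 = -52

-52


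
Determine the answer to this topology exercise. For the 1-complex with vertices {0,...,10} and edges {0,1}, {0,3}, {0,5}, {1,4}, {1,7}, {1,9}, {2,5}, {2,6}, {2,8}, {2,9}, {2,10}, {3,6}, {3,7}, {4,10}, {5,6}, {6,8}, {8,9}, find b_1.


b_1 = E - V + (number of components).
E = 17, V = 11, components = 1.
b_1 = 17 - 11 + 1 = 7

7


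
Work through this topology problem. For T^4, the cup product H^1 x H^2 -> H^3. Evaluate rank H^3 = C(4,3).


Cup product: H^p x H^q -> H^{p+q}; here p+q = 1+2 = 3.
rank H^k(T^n) = C(n,k).
C(4,3) = 4

4


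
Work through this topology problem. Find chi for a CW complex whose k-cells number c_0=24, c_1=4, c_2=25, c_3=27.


chi = sum_k (-1)^k c_k.
= (-1)^0*24 + (-1)^1*4 + (-1)^2*25 + (-1)^3*27
= (24) + (-4) + (25) + (-27)
= 18

18


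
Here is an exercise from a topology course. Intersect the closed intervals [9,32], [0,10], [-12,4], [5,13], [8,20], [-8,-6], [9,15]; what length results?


Intersection = [max(a_i), min(b_i)] = [9, -6].
Since 9 > -6, the intersection is empty.
Length = 0

0


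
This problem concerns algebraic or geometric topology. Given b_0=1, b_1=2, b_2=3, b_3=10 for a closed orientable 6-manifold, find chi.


By Poincare duality b_k = b_{6-k}, so full Betti numbers: b_0=1, b_1=2, b_2=3, b_3=10, b_4=3, b_5=2, b_6=1.
chi = sum (-1)^k b_k = -6

-6


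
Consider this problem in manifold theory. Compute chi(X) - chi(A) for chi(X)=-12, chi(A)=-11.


Relative Euler characteristic: chi(X, A) = chi(X) - chi(A).
= -12 - (-11) = -1

-1


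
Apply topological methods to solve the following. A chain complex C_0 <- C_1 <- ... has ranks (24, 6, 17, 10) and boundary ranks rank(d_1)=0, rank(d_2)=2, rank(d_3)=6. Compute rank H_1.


rank H_k = rank(ker d_k) - rank(im d_{k+1}).
rank(ker d_1) = rank(C_1) - rank(d_1) = 6 - 0 = 6.
rank(im d_{1+1}) = 2.
rank H_1 = 6 - 2 = 4

4


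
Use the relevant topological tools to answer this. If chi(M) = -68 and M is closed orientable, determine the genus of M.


chi = 2 - 2g for closed orientable surfaces.
-68 = 2 - 2g
2g = 2 - (-68) = 70
g = 35

35


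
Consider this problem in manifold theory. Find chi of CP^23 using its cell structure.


CP^23 has one cell in each even dimension 0, 2, ..., 2*23 (23+1 cells total).
All cells are even-dimensional, so chi = number of cells.
chi = 23 + 1 = 24

24


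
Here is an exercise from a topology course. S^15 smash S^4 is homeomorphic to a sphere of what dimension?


S^m ^ S^n = S^{m+n}.
k = 15 + 4 = 19

19


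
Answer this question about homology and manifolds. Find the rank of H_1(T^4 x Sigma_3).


pi_1(A x B) = pi_1(A) x pi_1(B); rank of abelianization = b_1.
b_1(T^4) = 4, b_1(Sigma_3) = 2*3 = 6.
b_1(product) = 4 + 6 = 10

10


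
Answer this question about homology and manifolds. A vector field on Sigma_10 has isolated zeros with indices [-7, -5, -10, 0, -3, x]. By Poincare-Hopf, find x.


Poincare-Hopf: sum of indices = chi(M).
chi(Sigma_10) = 2 - 2*10 = -18.
Sum of known indices = -25.
x = chi - (sum known) = -18 - (-25) = 7

7


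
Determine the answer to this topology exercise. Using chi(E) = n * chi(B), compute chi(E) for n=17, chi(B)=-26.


For a finite covering: chi(E) = (number of sheets) * chi(B).
chi(E) = 17 * (-26) = -442

-442


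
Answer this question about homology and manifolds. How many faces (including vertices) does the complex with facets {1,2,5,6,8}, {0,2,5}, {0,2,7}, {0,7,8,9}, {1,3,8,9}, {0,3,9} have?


Each maximal simplex on m vertices has 2^m - 1 nonempty faces.
Take the union (dedupe shared faces).
Total distinct faces = 62

62


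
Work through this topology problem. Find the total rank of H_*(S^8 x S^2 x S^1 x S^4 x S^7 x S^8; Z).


Total Betti number is multiplicative under products.
Each S^d (d>=1) has total Betti number 2.
There are 6 sphere factors.
Total = 2^6 = 64

64


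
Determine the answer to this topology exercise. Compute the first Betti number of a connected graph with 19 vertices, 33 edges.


For a connected graph: rank(pi_1) = b_1 = E - V + 1 = 1 - chi.
chi = V - E = 19 - 33 = -14.
rank = 1 - (-14) = 33 - 19 + 1 = 15

15


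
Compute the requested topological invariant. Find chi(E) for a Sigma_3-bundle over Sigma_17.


For a fiber bundle F -> E -> B (with CW structure): chi(E) = chi(B) * chi(F).
chi(Sigma_17) = -32, chi(Sigma_3) = -4.
chi(E) = (-32) * (-4) = 128

128


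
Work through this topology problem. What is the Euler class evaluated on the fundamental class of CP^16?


For any closed oriented manifold, <e(TM),[M]> = chi(M).
chi(CP^16) = 16+1 = 17

17


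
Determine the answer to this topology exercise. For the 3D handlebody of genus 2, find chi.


A genus-g handlebody deformation retracts to a wedge of g circles.
chi(vee_g S^1) = 1 - g.
chi(H_2) = 1 - 2 = -1

-1


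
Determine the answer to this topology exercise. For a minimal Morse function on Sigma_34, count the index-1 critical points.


A perfect Morse function has m_k = b_k.
For Sigma_34: b_0=1, b_1=2g=68, b_2=1.
Saddles m_1 = 2g = 68

68


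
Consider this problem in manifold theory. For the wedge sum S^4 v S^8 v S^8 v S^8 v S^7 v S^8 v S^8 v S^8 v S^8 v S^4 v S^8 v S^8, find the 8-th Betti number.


For a wedge of spheres, H_k (k>0) is free on one generator per sphere of dimension k.
Spheres of dimension 8: count = 9.
b_8 = 9

9


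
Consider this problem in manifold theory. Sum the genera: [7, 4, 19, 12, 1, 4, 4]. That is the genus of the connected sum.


Genus is additive under connected sum of orientable surfaces.
g = 7 + 4 + 19 + 12 + 1 + 4 + 4 = 51

51


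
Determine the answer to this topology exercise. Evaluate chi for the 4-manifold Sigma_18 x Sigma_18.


chi(Sigma_18) = 2 - 2*18 = -34
chi(Sigma_18) = 2 - 2*18 = -34
chi(product) = (-34) * (-34) = 1156

1156


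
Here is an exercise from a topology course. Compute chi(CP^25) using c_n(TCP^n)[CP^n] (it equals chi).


For any closed oriented manifold, <e(TM),[M]> = chi(M).
chi(CP^25) = 25+1 = 26

26


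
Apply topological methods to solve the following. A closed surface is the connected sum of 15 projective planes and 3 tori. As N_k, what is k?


Since a >= 1, the sum is non-orientable; each T^2 can be replaced by RP^2 # RP^2 (since T^2#RP^2 = 3RP^2).
Total crosscaps k = 15 + 2*3 = 21.
Check via chi: chi = 15*1 + 3*0 - (15+3-1)*2 = -19 = 2 - k = -19. Consistent.

21


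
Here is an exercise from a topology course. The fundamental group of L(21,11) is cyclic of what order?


pi_1(L(p,q)) = Z/pZ for any q coprime to p.
|pi_1(L(21,11))| = 21

21


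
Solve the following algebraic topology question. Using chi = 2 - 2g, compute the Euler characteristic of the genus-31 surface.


For a closed orientable surface of genus g: chi = 2 - 2g.
Here g = 31.
chi = 2 - 2*31 = 2 - 62 = -60

-60


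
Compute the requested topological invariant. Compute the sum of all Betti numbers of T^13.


b_k(T^13) = C(13,k), so the sum over k is sum_k C(13,k) = 2^13.
Total = 2^13 = 8192

8192


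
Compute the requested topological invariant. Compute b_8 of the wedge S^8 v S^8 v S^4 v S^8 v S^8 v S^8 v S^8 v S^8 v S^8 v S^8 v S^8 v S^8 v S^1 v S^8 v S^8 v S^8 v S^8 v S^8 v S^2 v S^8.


For a wedge of spheres, H_k (k>0) is free on one generator per sphere of dimension k.
Spheres of dimension 8: count = 17.
b_8 = 17

17


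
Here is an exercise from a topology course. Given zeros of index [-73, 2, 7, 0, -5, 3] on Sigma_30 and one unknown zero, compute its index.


Poincare-Hopf: sum of indices = chi(M).
chi(Sigma_30) = 2 - 2*30 = -58.
Sum of known indices = -66.
x = chi - (sum known) = -58 - (-66) = 8

8


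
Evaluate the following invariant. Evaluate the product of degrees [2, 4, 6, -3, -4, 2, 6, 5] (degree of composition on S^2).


Degree is multiplicative: deg(composition) = product of degrees.
= (2) * (4) * (6) * (-3) * (-4) * (2) * (6) * (5) = 34560

34560


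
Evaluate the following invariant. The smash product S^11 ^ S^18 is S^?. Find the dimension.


S^m ^ S^n = S^{m+n}.
k = 11 + 18 = 29

29


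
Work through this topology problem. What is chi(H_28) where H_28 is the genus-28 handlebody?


A genus-g handlebody deformation retracts to a wedge of g circles.
chi(vee_g S^1) = 1 - g.
chi(H_28) = 1 - 28 = -27

-27


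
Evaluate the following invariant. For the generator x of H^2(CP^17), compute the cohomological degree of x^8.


|x| = 2 in H^*(CP^n).
|x^8| = 8 * |x| = 8 * 2 = 16

16


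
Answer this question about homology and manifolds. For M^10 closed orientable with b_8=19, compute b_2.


Poincare duality for closed orientable n-manifolds: b_k = b_{n-k}.
Here n = 10, so b_2 = b_8 = 19

19


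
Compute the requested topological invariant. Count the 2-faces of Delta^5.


Delta^5 has 5+1 vertices. A 2-face is a choice of 2+1 vertices.
f_2 = C(5+1, 2+1) = C(6,3) = 20

20


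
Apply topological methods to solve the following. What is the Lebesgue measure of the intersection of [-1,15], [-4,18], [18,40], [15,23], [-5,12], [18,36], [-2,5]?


Intersection = [max(a_i), min(b_i)] = [18, 5].
Since 18 > 5, the intersection is empty.
Length = 0

0


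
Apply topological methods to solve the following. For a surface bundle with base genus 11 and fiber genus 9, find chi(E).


For a fiber bundle F -> E -> B (with CW structure): chi(E) = chi(B) * chi(F).
chi(Sigma_11) = -20, chi(Sigma_9) = -16.
chi(E) = (-20) * (-16) = 320

320


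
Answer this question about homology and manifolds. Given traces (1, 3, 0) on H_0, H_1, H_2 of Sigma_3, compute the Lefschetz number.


L(f) = tr(f_0*) - tr(f_1*) + tr(f_2*).
= 1 - (3) + (0)
= -2

-2


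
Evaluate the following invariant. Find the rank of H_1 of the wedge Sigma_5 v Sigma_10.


For a wedge: H_1(A v B) = H_1(A) + H_1(B).
b_1(Sigma_5) = 10, b_1(Sigma_10) = 20.
b_1 = 10 + 20 = 30

30


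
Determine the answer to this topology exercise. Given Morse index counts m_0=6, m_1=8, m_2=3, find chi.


Morse theory: chi(M) = sum_k (-1)^k m_k where m_k = #(index-k critical points).
= (6) + (-8) + (3) = 1

1


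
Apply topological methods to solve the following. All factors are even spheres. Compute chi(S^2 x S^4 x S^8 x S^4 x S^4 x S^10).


chi is multiplicative: chi(X x Y) = chi(X) chi(Y).
Each even-dim sphere has chi = 2. There are 6 factors.
chi = 2^6 = 64

64


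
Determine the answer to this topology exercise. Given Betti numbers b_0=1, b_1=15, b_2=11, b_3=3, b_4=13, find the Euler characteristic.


chi = sum_k (-1)^k b_k.
= (1) + (-15) + (11) + (-3) + (13)
= 7

7


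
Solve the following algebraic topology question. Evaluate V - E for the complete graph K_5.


K_5: V = 5, E = C(5,2) = 10.
chi = V - E = 5 - 10 = -5

-5


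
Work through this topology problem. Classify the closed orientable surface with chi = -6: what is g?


chi = 2 - 2g for closed orientable surfaces.
-6 = 2 - 2g
2g = 2 - (-6) = 8
g = 4

4


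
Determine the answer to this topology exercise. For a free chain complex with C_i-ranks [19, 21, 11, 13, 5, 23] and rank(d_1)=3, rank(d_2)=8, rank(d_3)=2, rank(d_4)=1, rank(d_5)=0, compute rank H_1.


rank H_k = rank(ker d_k) - rank(im d_{k+1}).
rank(ker d_1) = rank(C_1) - rank(d_1) = 21 - 3 = 18.
rank(im d_{1+1}) = 8.
rank H_1 = 18 - 8 = 10

10


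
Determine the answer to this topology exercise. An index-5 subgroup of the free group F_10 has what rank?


Nielsen-Schreier: an index-n subgroup of F_r is free of rank 1 + n(r-1).
Equivalently: chi(cover) = n*chi(base); chi(vee_r S^1) = 1 - 10 = -9.
chi(E) = 5*(-9) = -45; rank = 1 - chi(E) = 1 - (-45) = 46.
rank = 1 + 5*(10-1) = 1 + 45 = 46

46


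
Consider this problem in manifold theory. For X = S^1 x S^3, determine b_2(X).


Each S^d has Poincare polynomial 1 + t^d.
The product S^1 x S^3 has Poincare polynomial prod(1+t^d_i).
Expanding: b_0=1, b_1=1, b_3=1, b_4=1.
b_2 = 0

0


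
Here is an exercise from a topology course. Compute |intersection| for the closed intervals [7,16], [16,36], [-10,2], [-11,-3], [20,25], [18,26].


Intersection = [max(a_i), min(b_i)] = [20, -3].
Since 20 > -3, the intersection is empty.
Length = 0

0


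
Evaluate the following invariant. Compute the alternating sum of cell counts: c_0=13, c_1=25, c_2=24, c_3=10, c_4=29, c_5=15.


chi = sum_k (-1)^k c_k.
= (-1)^0*13 + (-1)^1*25 + (-1)^2*24 + (-1)^3*10 + (-1)^4*29 + (-1)^5*15
= (13) + (-25) + (24) + (-10) + (29) + (-15)
= 16

16


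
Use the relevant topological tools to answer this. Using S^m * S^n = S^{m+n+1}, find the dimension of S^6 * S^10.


Join of spheres: S^m * S^n = S^{m+n+1}.
dim = 6 + 10 + 1 = 17

17


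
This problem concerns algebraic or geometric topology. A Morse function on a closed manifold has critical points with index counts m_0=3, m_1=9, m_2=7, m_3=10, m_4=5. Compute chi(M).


Morse theory: chi(M) = sum_k (-1)^k m_k where m_k = #(index-k critical points).
= (3) + (-9) + (7) + (-10) + (5) = -4

-4


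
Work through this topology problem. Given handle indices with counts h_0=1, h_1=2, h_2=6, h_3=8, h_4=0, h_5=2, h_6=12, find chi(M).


Handles of index k contribute (-1)^k to chi (same as CW cells).
chi = (1) + (-2) + (6) + (-8) + (0) + (-2) + (12) = 7

7


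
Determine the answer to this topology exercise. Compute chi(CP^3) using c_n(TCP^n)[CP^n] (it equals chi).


For any closed oriented manifold, <e(TM),[M]> = chi(M).
chi(CP^3) = 3+1 = 4

4


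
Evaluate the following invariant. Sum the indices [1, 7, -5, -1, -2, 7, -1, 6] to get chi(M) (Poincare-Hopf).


Poincare-Hopf: chi(M) = sum of indices of zeros.
chi = (1) + (7) + (-5) + (-1) + (-2) + (7) + (-1) + (6) = 12

12


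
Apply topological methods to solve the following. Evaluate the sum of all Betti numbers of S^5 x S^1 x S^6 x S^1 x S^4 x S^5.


Total Betti number is multiplicative under products.
Each S^d (d>=1) has total Betti number 2.
There are 6 sphere factors.
Total = 2^6 = 64

64


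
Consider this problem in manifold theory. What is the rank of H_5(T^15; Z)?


By the Kunneth formula, b_k(T^n) = C(n,k).
b_5(T^15) = C(15,5).
C(15,5) = 15!/(5!*10!) = 3003

3003


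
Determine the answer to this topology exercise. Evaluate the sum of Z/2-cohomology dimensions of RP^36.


H^k(RP^36; Z/2) = Z/2 for each 0 <= k <= 36.
Total dimension = 36 + 1 = 37

37


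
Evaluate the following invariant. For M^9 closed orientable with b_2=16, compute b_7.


Poincare duality for closed orientable n-manifolds: b_k = b_{n-k}.
Here n = 9, so b_7 = b_2 = 16

16


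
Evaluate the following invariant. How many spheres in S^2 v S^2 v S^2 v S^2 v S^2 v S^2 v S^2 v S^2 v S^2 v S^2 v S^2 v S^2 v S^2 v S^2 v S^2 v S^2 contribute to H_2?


For a wedge of spheres, H_k (k>0) is free on one generator per sphere of dimension k.
Spheres of dimension 2: count = 16.
b_2 = 16

16


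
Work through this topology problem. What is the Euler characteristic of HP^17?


HP^17 has one cell in each dimension 0, 4, ..., 4*17 (17+1 cells, all even-dim).
chi = 17 + 1 = 18

18


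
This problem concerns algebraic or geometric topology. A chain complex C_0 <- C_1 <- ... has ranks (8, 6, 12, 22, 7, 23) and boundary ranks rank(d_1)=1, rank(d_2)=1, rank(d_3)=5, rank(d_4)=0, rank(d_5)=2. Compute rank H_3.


rank H_k = rank(ker d_k) - rank(im d_{k+1}).
rank(ker d_3) = rank(C_3) - rank(d_3) = 22 - 5 = 17.
rank(im d_{3+1}) = 0.
rank H_3 = 17 - 0 = 17

17


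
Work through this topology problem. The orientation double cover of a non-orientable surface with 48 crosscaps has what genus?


chi(N_48) = 2 - 48 = -46.
Double cover: chi(Sigma_g) = 2 * chi(N_48) = 2*(-46) = -92.
2 - 2g = -92, so g = (2 - (-92))/2 = 94/2 = 47

47


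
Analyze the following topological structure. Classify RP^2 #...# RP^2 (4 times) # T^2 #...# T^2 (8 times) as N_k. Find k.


Since a >= 1, the sum is non-orientable; each T^2 can be replaced by RP^2 # RP^2 (since T^2#RP^2 = 3RP^2).
Total crosscaps k = 4 + 2*8 = 20.
Check via chi: chi = 4*1 + 8*0 - (4+8-1)*2 = -18 = 2 - k = -18. Consistent.

20


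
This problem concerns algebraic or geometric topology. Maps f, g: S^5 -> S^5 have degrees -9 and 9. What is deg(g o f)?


Degree is multiplicative under composition: deg(g o f) = deg(g) * deg(f).
= 9 * -9 = -81

-81


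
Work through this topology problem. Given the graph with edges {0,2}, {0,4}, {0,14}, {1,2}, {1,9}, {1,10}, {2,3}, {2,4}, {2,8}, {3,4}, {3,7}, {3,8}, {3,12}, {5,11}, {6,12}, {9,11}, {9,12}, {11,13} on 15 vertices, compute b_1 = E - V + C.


b_1 = E - V + (number of components).
E = 18, V = 15, components = 1.
b_1 = 18 - 15 + 1 = 4

4


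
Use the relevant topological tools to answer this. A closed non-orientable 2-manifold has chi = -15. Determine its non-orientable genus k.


chi = 2 - k for closed non-orientable surfaces with k crosscaps.
-15 = 2 - k
k = 2 - (-15) = 17

17


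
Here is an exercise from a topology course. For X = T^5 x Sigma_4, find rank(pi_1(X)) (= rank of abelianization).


pi_1(A x B) = pi_1(A) x pi_1(B); rank of abelianization = b_1.
b_1(T^5) = 5, b_1(Sigma_4) = 2*4 = 8.
b_1(product) = 5 + 8 = 13

13


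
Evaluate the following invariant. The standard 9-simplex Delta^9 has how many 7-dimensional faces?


Delta^9 has 9+1 vertices. A 7-face is a choice of 7+1 vertices.
f_7 = C(9+1, 7+1) = C(10,8) = 45

45


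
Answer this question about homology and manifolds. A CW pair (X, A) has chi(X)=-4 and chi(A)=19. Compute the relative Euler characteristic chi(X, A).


Relative Euler characteristic: chi(X, A) = chi(X) - chi(A).
= -4 - (19) = -23

-23


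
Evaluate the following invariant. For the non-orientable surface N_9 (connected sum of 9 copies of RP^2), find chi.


For a non-orientable closed surface with k crosscaps: chi = 2 - k.
Here k = 9.
chi = 2 - 9 = -7

-7


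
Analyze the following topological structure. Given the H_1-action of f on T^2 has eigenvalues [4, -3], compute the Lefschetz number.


For a torus self-map: L(f) = det(I - A) where A acts on H_1.
L(f) = (1-4) * (1--3) = -3 * 4 = -12

-12


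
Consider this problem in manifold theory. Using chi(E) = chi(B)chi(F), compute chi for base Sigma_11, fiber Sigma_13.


For a fiber bundle F -> E -> B (with CW structure): chi(E) = chi(B) * chi(F).
chi(Sigma_11) = -20, chi(Sigma_13) = -24.
chi(E) = (-20) * (-24) = 480

480


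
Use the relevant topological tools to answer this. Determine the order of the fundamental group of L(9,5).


pi_1(L(p,q)) = Z/pZ for any q coprime to p.
|pi_1(L(9,5))| = 9

9


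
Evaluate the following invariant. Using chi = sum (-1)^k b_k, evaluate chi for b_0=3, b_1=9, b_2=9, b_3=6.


chi = sum_k (-1)^k b_k.
= (3) + (-9) + (9) + (-6)
= -3

-3


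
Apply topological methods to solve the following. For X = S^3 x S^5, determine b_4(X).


Each S^d has Poincare polynomial 1 + t^d.
The product S^3 x S^5 has Poincare polynomial prod(1+t^d_i).
Expanding: b_0=1, b_3=1, b_5=1, b_8=1.
b_4 = 0

0


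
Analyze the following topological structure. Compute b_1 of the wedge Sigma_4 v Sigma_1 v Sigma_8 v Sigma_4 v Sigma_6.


For a wedge X v Y: reduced H_k(X v Y) = H_k(X) + H_k(Y).
Each Sigma_g contributes b_1 = 2g.
b_1 = 8 + 2 + 16 + 8 + 12 = 46

46


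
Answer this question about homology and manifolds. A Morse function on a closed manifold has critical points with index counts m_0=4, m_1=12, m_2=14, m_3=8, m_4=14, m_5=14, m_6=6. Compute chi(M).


Morse theory: chi(M) = sum_k (-1)^k m_k where m_k = #(index-k critical points).
= (4) + (-12) + (14) + (-8) + (14) + (-14) + (6) = 4

4


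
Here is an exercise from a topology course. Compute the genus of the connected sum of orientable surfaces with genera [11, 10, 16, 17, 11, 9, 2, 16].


Genus is additive under connected sum of orientable surfaces.
g = 11 + 10 + 16 + 17 + 11 + 9 + 2 + 16 = 92

92
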